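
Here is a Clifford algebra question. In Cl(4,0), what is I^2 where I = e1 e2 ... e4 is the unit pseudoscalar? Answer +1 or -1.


The pseudoscalar I = e1...e_n (product of all n generators) of Cl(p,q) satisfies I^2 = (-1)^(q + n(n-1)/2).
p = 4, q = 0, n = p + q = 4
n(n-1)/2 = 4 * 3 / 2 = 6
Exponent = q + n(n-1)/2 = 0 + 6 = 6
I^2 = (-1)^6 = +1


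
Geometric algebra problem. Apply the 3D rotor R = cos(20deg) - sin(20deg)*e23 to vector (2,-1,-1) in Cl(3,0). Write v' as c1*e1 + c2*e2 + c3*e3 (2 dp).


Rotor R = cos(20deg) - sin(20deg)*e23
Rotation angle theta = 2 * 20 = 40 degrees in the e23 plane (e2 -> e3).
The component perpendicular to the plane (e1) is invariant: v'_1 = v1 = 2.00
cos(40deg) = 0.7660, sin(40deg) = 0.6428
v'_2 = v2*cos(theta) - v3*sin(theta) = -1*0.7660 - (-1)*0.6428 = -0.12
v'_3 = v2*sin(theta) + v3*cos(theta) = -1*0.6428 + (-1)*0.7660 = -1.41
v' = 2.00*e1 - 0.12*e2 - 1.41*e3


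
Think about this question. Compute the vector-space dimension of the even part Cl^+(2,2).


Even subalgebra dimension = 2^(n-1)
n = 2 + 2 = 4
2^(4 - 1) = 2^3 = 8
Verification: sum of C(4,k) for even k = 1 + 6 + 1 = 8
Result = 8


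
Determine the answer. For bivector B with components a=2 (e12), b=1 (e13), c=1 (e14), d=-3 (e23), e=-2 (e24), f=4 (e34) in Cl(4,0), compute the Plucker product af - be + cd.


Plucker relation: af - be + cd
a*f = 2*4 = 8
b*e = 1*(-2) = -2
c*d = 1*(-3) = -3
af - be + cd = 8 - (-2) + (-3)
= 7


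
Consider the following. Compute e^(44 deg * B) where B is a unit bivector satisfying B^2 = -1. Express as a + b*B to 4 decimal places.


For a unit bivector B with B^2 = -1, the exponential series gives
e^(theta*B) = cos(theta) + sin(theta)*B (the GA analogue of Euler's formula).
theta = 44 degrees = 0.767945 rad
cos(44 deg) = 0.7193
sin(44 deg) = 0.6947
exp(theta*B) = 0.7193 + 0.6947*B


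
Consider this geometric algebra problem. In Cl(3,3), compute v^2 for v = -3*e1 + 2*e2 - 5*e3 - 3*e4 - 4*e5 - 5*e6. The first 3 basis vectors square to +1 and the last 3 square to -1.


v^2 = sum of c_i^2 * e_i^2
Positive signature terms (e_i^2 = +1): (-3)^2 + 2^2 + (-5)^2 = 38
Negative signature terms (e_j^2 = -1): (-3)^2 + (-4)^2 + (-5)^2 = 50
v^2 = 38 - 50 = -12


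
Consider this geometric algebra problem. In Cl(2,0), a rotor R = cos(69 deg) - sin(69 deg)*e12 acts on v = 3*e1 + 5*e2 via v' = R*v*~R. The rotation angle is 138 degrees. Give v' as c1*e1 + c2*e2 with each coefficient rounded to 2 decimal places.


Rotor R = cos(69deg) - sin(69deg)*e12
Rotation angle theta = 2 * 69 = 138 degrees
v' = R*v*~R rotates v by theta.
cos(138deg) = -0.7431, sin(138deg) = 0.6691
v'_1 = 3*cos(138deg) - 5*sin(138deg)
= 3*(-0.7431) - 5*0.6691
= -5.58
v'_2 = 3*sin(138deg) + 5*cos(138deg)
= 3*0.6691 + 5*(-0.7431)
= -1.71
v' = -5.58*e1 - 1.71*e2


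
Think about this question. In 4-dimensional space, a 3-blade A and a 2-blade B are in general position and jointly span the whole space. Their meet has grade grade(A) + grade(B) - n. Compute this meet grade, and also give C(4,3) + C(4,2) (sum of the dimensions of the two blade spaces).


Meet grade = grade(A) + grade(B) - n
= 3 + 2 - 4 = 1
C(4,3) = 4
C(4,2) = 6
dim_A + dim_B = 4 + 6 = 10


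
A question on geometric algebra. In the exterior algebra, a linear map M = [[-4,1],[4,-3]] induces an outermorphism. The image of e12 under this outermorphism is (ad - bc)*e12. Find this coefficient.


The outermorphism of a linear map f sends e1^e2 to f(e1)^f(e2).
f(e1) = -4*e1 + 4*e2
f(e2) = 1*e1 - 3*e2
f(e1) ^ f(e2) = (-4*e1 + 4*e2) ^ (1*e1 - 3*e2)
= (-4)*(-3)*e12 + 4*1*e21
= (12 - 4)*e12
= 8*e12
Coefficient = 8


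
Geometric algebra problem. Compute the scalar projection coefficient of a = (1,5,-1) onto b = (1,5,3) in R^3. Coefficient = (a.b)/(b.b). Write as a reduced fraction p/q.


Projection coefficient = (a . b) / (b . b)
a . b = 1*1 + 5*5 + (-1)*3
= 1 + 25 + (-3) = 23
b . b = 1^2 + 5^2 + 3^2
= 1 + 25 + 9 = 35
Coefficient = 23/35
In lowest terms: 23/35


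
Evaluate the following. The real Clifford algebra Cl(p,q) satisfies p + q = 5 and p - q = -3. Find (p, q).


We need p + q = 5 and p - q = -3.
Adding: 2p = 5 + (-3) = 2, so p = 1.
Then q = 5 - 1 = 4.
(p, q) = (1, 4)


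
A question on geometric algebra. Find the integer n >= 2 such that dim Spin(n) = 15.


dim Spin(n) = dim so(n) = n(n-1)/2.
Solve n(n-1)/2 = 15, i.e. n^2 - n - 30 = 0.
Discriminant = 1 + 8*15 = 121
n = (1 + sqrt(121))/2 = (1 + 11)/2 = 6


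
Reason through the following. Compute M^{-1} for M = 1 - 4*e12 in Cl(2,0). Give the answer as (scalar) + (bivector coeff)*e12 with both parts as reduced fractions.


M = 1 - 4*e12, where e12^2 = -1.
Since M commutes with its reverse ~M = a - b*e12, M * ~M = a^2 - b^2*e12^2 = a^2 + b^2.
So M^{-1} = ~M / (a^2 + b^2) = (a - b*e12)/(a^2 + b^2).
a^2 + b^2 = 1 + 16 = 17
Scalar part = 1/17 = 1/17
Bivector coeff = 4/17 = 4/17
M^{-1} = 1/17 + 4/17*e12


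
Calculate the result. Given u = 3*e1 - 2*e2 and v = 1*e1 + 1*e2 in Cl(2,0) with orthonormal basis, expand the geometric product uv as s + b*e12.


Expand: (3*e1 - 2*e2)(1*e1 + 1*e2)
= 3*1*e1e1 + 3*1*e1e2 + (-2)*1*e2e1 + (-2)*1*e2e2
Using e1^2 = e2^2 = 1, e2e1 = -e1e2:
Scalar part s = 3*1 + (-2)*1 = 3 + (-2) = 1
Bivector part b = 3*1 - (-2)*1 = 3 - (-2) = 5
uv = 1 + 5*e12


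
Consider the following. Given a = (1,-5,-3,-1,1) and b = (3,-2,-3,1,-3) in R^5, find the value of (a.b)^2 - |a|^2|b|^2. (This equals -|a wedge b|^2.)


a . b = 1*3 + (-5)*(-2) + (-3)*(-3) + (-1)*1 + 1*(-3)
= 3 + 10 + 9 + (-1) + (-3) = 18
|a|^2 = 1^2 + (-5)^2 + (-3)^2 + (-1)^2 + 1^2 = 37
|b|^2 = 3^2 + (-2)^2 + (-3)^2 + 1^2 + (-3)^2 = 32
(a.b)^2 = 18^2 = 324
|a|^2 * |b|^2 = 37 * 32 = 1184
Result = 324 - 1184 = -860


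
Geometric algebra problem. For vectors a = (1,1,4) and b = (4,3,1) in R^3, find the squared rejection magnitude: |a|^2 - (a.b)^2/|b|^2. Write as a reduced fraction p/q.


|a|^2 = 1^2 + 1^2 + 4^2 = 18
|b|^2 = 4^2 + 3^2 + 1^2 = 26
a . b = 1*4 + 1*3 + 4*1 = 11
(a.b)^2 = 11^2 = 121
|rej|^2 = 18 - 121/26
= (468 - 121)/26
= 347/26
In lowest terms: 347/26


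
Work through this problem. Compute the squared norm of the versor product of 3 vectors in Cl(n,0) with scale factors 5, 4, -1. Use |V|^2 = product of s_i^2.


Each vector v_i has |v_i|^2 = s_i^2
Squared scales: 5^2 = 25, 4^2 = 16, (-1)^2 = 1
|V|^2 = 25 * 16 * 1
= 400


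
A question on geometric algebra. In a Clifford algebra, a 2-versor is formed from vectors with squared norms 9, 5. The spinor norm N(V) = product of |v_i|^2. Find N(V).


Spinor norm N(V) = |v1|^2 * |v2|^2 * ... * |v2|^2
= 9 * 5
Running product: 9, 45
N(V) = 45


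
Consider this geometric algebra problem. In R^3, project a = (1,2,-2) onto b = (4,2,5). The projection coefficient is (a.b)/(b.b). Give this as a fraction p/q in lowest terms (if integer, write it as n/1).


Projection coefficient = (a . b) / (b . b)
a . b = 1*4 + 2*2 + (-2)*5
= 4 + 4 + (-10) = -2
b . b = 4^2 + 2^2 + 5^2
= 16 + 4 + 25 = 45
Coefficient = -2/45
In lowest terms: -2/45


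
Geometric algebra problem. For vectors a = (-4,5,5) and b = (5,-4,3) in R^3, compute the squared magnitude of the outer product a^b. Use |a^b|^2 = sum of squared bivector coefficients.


a wedge b = (a1*b2 - a2*b1)*e12 + (a1*b3 - a3*b1)*e13 + (a2*b3 - a3*b2)*e23
e12 coeff: (-4)*(-4) - 5*5 = 16 - 25 = -9
e13 coeff: (-4)*3 - 5*5 = -12 - 25 = -37
e23 coeff: 5*3 - 5*(-4) = 15 - (-20) = 35
|a wedge b|^2 = (-9)^2 + (-37)^2 + 35^2
= 81 + 1369 + 1225
= 2675


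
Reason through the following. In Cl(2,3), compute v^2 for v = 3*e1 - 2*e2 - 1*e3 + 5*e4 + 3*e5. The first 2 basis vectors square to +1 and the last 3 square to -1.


v^2 = sum of c_i^2 * e_i^2
Positive signature terms (e_i^2 = +1): 3^2 + (-2)^2 = 13
Negative signature terms (e_j^2 = -1): (-1)^2 + 5^2 + 3^2 = 35
v^2 = 13 - 35 = -22


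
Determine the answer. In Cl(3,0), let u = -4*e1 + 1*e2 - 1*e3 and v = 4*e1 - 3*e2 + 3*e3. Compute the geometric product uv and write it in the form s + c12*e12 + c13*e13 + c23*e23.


In Cl(3,0): e_i^2 = 1, e_ie_j = -e_je_i for i != j.
Scalar part = u . v = (-4)*4 + 1*(-3) + (-1)*3
= -16 + (-3) + (-3) = -22
e12 coeff = (-4)*(-3) - 1*4 = 12 - 4 = 8
e13 coeff = (-4)*3 - (-1)*4 = -12 - (-4) = -8
e23 coeff = 1*3 - (-1)*(-3) = 3 - 3 = 0
uv = -22 + 8*e12 - 8*e13 + 0*e23


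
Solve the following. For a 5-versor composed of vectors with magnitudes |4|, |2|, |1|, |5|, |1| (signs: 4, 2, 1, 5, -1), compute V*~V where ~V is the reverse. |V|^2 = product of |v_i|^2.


Each vector v_i has |v_i|^2 = s_i^2
Squared scales: 4^2 = 16, 2^2 = 4, 1^2 = 1, 5^2 = 25, (-1)^2 = 1
|V|^2 = 16 * 4 * 1 * 25 * 1
= 1600


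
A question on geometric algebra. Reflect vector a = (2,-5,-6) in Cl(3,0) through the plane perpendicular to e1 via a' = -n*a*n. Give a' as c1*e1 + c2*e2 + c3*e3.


Reflection formula: a' = -n*a*n, with n = e1 (unit vector, n^2 = 1).
For reflection through hyperplane perp to e1:
The component along e1 flips sign, others stay.
a = (2, -5, -6)
a' = (-2, -5, -6)
a' = -2*e1 - 5*e2 - 6*e3


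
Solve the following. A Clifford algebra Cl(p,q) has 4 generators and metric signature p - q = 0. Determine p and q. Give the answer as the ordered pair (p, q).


We need p + q = 4 and p - q = 0.
Adding: 2p = 4 + 0 = 4, so p = 2.
Then q = 4 - 2 = 2.
(p, q) = (2, 2)


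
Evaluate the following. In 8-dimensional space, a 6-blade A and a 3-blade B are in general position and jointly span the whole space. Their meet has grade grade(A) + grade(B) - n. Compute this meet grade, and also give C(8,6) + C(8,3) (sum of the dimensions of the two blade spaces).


Meet grade = grade(A) + grade(B) - n
= 6 + 3 - 8 = 1
C(8,6) = 28
C(8,3) = 56
dim_A + dim_B = 28 + 56 = 84


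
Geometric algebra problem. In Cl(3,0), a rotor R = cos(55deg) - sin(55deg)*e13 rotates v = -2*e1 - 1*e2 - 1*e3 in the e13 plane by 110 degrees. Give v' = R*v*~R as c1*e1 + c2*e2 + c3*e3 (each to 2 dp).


Rotor R = cos(55deg) - sin(55deg)*e13
Rotation angle theta = 2 * 55 = 110 degrees in the e13 plane (e1 -> e3).
The component perpendicular to the plane (e2) is invariant: v'_2 = v2 = -1.00
cos(110deg) = -0.3420, sin(110deg) = 0.9397
v'_1 = v1*cos(theta) - v3*sin(theta) = -2*(-0.3420) - (-1)*0.9397 = 1.62
v'_3 = v1*sin(theta) + v3*cos(theta) = -2*0.9397 + (-1)*(-0.3420) = -1.54
v' = 1.62*e1 - 1.00*e2 - 1.54*e3


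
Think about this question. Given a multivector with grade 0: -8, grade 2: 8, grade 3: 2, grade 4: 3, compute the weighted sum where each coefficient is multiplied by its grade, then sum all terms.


Grade-weighted sum = sum of grade_k * coefficient_k
0*(-8) = 0
2*8 = 16
3*2 = 6
4*3 = 12
Total = 0 + 16 + 6 + 12 = 34


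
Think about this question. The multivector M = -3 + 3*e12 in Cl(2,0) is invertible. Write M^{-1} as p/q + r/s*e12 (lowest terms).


M = -3 + 3*e12, where e12^2 = -1.
Since M commutes with its reverse ~M = a - b*e12, M * ~M = a^2 - b^2*e12^2 = a^2 + b^2.
So M^{-1} = ~M / (a^2 + b^2) = (a - b*e12)/(a^2 + b^2).
a^2 + b^2 = 9 + 9 = 18
Scalar part = -3/18 = -1/6
Bivector coeff = -3/18 = -1/6
M^{-1} = -1/6 - 1/6*e12


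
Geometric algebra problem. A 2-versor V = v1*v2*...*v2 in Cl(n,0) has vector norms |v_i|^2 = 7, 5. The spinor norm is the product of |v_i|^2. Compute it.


Spinor norm N(V) = |v1|^2 * |v2|^2 * ... * |v2|^2
= 7 * 5
Running product: 7, 35
N(V) = 35


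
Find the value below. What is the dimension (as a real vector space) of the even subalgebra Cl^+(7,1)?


Even subalgebra dimension = 2^(n-1)
n = 7 + 1 = 8
2^(8 - 1) = 2^7 = 128
Verification: sum of C(8,k) for even k = 1 + 28 + 70 + 28 + 1 = 128
Result = 128


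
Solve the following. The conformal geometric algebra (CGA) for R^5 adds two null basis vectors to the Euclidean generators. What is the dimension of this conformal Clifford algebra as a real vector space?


The conformal model of R^5 uses Cl(6,1): the 5 Euclidean generators plus two extra orthogonal generators e+ (e+^2 = +1) and e- (e-^2 = -1), from which the null vectors e0, einf are built.
Number of generators m = 5 + 2 = 7.
dim Cl(p,q) = 2^m = 2^7 = 128


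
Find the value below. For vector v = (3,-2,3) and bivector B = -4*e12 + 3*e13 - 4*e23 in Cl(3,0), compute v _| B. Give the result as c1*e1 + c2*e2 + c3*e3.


Left contraction v _| B = <vB>_1 (grade-1 part of the geometric product vB).
Using e1_|e12 = e2, e2_|e12 = -e1, e1_|e13 = e3, e3_|e13 = -e1, e2_|e23 = e3, e3_|e23 = -e2:
e1 coeff: -v2*b12 - v3*b13 = -(-2)*(-4) - (3)*(3) = -17
e2 coeff: v1*b12 - v3*b23 = (3)*(-4) - (3)*(-4) = 0
e3 coeff: v1*b13 + v2*b23 = (3)*(3) + (-2)*(-4) = 17
v _| B = -17*e1 + 0*e2 + 17*e3


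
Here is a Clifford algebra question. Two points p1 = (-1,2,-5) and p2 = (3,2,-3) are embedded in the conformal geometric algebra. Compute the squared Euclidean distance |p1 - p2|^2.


p1 - p2 = (-4, 0, -2)
|p1 - p2|^2 = (-4)^2 + 0^2 + (-2)^2
= 16 + 0 + 4
= 20


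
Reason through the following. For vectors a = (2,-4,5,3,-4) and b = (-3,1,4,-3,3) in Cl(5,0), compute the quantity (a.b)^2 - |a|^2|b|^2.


a . b = 2*(-3) + (-4)*1 + 5*4 + 3*(-3) + (-4)*3
= -6 + (-4) + 20 + (-9) + (-12) = -11
|a|^2 = 2^2 + (-4)^2 + 5^2 + 3^2 + (-4)^2 = 70
|b|^2 = (-3)^2 + 1^2 + 4^2 + (-3)^2 + 3^2 = 44
(a.b)^2 = (-11)^2 = 121
|a|^2 * |b|^2 = 70 * 44 = 3080
Result = 121 - 3080 = -2959


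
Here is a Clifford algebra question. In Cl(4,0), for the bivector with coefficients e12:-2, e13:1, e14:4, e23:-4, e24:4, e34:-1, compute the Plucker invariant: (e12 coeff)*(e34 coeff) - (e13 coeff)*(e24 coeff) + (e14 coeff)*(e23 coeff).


Plucker relation: af - be + cd
a*f = (-2)*(-1) = 2
b*e = 1*4 = 4
c*d = 4*(-4) = -16
af - be + cd = 2 - 4 + (-16)
= -18


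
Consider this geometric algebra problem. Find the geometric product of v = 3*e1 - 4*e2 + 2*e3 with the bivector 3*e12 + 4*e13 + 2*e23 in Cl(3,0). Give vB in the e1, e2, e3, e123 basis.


vB has grade-1 (vector) and grade-3 (trivector) parts: vB = (v _| B) + (v ^ B).
Vector part <vB>_1:
  e1: -v2*b12 - v3*b13 = -(-4)*(3) - (2)*(4) = 4
  e2: v1*b12 - v3*b23 = (3)*(3) - (2)*(2) = 5
  e3: v1*b13 + v2*b23 = (3)*(4) + (-4)*(2) = 4
Trivector part <vB>_3:
  e123: v1*b23 - v2*b13 + v3*b12 = (3)*(2) - (-4)*(4) + (2)*(3) = 28
vB = 4*e1 + 5*e2 + 4*e3 + 28*e123


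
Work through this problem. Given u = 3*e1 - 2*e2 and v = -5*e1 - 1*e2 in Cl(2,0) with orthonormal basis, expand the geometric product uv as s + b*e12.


Expand: (3*e1 - 2*e2)(-5*e1 - 1*e2)
= 3*(-5)*e1e1 + 3*(-1)*e1e2 + (-2)*(-5)*e2e1 + (-2)*(-1)*e2e2
Using e1^2 = e2^2 = 1, e2e1 = -e1e2:
Scalar part s = 3*(-5) + (-2)*(-1) = -15 + 2 = -13
Bivector part b = 3*(-1) - (-2)*(-5) = -3 - 10 = -13
uv = -13 - 13*e12


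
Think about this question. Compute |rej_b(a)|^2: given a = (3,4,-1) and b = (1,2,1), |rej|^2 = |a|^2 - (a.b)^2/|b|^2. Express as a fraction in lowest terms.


|a|^2 = 3^2 + 4^2 + (-1)^2 = 26
|b|^2 = 1^2 + 2^2 + 1^2 = 6
a . b = 3*1 + 4*2 + (-1)*1 = 10
(a.b)^2 = 10^2 = 100
|rej|^2 = 26 - 100/6
= (156 - 100)/6
= 56/6
In lowest terms: 28/3


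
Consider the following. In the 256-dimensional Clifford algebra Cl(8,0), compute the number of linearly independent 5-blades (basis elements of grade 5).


Number of grade-k basis blades in Cl(p,q) with n = p + q is C(n, k).
n = 8 + 0 = 8
C(8, 5) = 8! / (5! * 3!)
= 40320 / (120 * 6)
= 56


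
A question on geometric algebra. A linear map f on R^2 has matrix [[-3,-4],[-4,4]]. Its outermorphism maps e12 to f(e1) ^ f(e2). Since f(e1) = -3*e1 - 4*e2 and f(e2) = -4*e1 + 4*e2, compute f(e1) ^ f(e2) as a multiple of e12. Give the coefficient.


The outermorphism of a linear map f sends e1^e2 to f(e1)^f(e2).
f(e1) = -3*e1 - 4*e2
f(e2) = -4*e1 + 4*e2
f(e1) ^ f(e2) = (-3*e1 - 4*e2) ^ (-4*e1 + 4*e2)
= (-3)*4*e12 + (-4)*(-4)*e21
= (-12 - 16)*e12
= -28*e12
Coefficient = -28


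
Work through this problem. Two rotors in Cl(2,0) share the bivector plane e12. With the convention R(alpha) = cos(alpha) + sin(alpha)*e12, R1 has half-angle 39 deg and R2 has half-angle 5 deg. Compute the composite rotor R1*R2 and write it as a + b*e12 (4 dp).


Same-plane rotors commute and their half-angles add:
R1*R2 = cos(a1 + a2) + sin(a1 + a2)*e12.
a1 + a2 = 39 + 5 = 44 deg
cos(44 deg) = 0.7193
sin(44 deg) = 0.6947
R1*R2 = 0.7193 + 0.6947*e12


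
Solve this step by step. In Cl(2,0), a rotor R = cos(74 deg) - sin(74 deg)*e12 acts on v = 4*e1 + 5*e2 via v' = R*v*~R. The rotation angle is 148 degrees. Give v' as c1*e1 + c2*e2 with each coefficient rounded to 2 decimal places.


Rotor R = cos(74deg) - sin(74deg)*e12
Rotation angle theta = 2 * 74 = 148 degrees
v' = R*v*~R rotates v by theta.
cos(148deg) = -0.8480, sin(148deg) = 0.5299
v'_1 = 4*cos(148deg) - 5*sin(148deg)
= 4*(-0.8480) - 5*0.5299
= -6.04
v'_2 = 4*sin(148deg) + 5*cos(148deg)
= 4*0.5299 + 5*(-0.8480)
= -2.12
v' = -6.04*e1 - 2.12*e2


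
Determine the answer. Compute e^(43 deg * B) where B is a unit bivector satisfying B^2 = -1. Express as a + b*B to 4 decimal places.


For a unit bivector B with B^2 = -1, the exponential series gives
e^(theta*B) = cos(theta) + sin(theta)*B (the GA analogue of Euler's formula).
theta = 43 degrees = 0.750492 rad
cos(43 deg) = 0.7314
sin(43 deg) = 0.6820
exp(theta*B) = 0.7314 + 0.6820*B


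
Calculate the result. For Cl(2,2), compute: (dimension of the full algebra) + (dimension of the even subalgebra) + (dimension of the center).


n = 2 + 2 = 4
Total dim = 2^4 = 16
Even subalgebra dim = 2^3 = 8
n is even, so center dim = 1
Sum = 16 + 8 + 1 = 25


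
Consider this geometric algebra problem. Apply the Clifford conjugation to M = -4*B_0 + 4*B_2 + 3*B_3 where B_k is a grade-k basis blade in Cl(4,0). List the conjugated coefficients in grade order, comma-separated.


Clifford conjugate sign for grade k: (-1)^(k(k+1)/2)
Grade 0: (-1)^(0*1/2) = (-1)^0 = 1, coeff -4 -> -4
Grade 2: (-1)^(2*3/2) = (-1)^3 = -1, coeff 4 -> -4
Grade 3: (-1)^(3*4/2) = (-1)^6 = 1, coeff 3 -> 3
Conjugated coefficients: -4, -4, 3


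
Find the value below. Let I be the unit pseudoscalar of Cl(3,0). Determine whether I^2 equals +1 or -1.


The pseudoscalar I = e1...e_n (product of all n generators) of Cl(p,q) satisfies I^2 = (-1)^(q + n(n-1)/2).
p = 3, q = 0, n = p + q = 3
n(n-1)/2 = 3 * 2 / 2 = 3
Exponent = q + n(n-1)/2 = 0 + 3 = 3
I^2 = (-1)^3 = -1


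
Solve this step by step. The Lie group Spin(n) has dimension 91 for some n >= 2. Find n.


dim Spin(n) = dim so(n) = n(n-1)/2.
Solve n(n-1)/2 = 91, i.e. n^2 - n - 182 = 0.
Discriminant = 1 + 8*91 = 729
n = (1 + sqrt(729))/2 = (1 + 27)/2 = 14


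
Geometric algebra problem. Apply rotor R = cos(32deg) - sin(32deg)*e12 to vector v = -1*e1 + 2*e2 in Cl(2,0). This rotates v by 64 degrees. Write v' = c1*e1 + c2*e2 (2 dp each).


Rotor R = cos(32deg) - sin(32deg)*e12
Rotation angle theta = 2 * 32 = 64 degrees
v' = R*v*~R rotates v by theta.
cos(64deg) = 0.4384, sin(64deg) = 0.8988
v'_1 = -1*cos(64deg) - 2*sin(64deg)
= -1*0.4384 - 2*0.8988
= -2.24
v'_2 = -1*sin(64deg) + 2*cos(64deg)
= -1*0.8988 + 2*0.4384
= -0.02
v' = -2.24*e1 - 0.02*e2


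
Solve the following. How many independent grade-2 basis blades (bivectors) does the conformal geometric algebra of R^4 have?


The conformal model of R^4 uses Cl(5,1) with m = 4 + 2 = 6 generators.
Number of grade-2 blades = C(m, 2) = C(6, 2)
= 6*5/2 = 15


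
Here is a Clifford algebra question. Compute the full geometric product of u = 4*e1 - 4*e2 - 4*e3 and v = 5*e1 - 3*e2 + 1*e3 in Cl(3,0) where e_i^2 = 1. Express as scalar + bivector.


In Cl(3,0): e_i^2 = 1, e_ie_j = -e_je_i for i != j.
Scalar part = u . v = 4*5 + (-4)*(-3) + (-4)*1
= 20 + 12 + (-4) = 28
e12 coeff = 4*(-3) - (-4)*5 = -12 - (-20) = 8
e13 coeff = 4*1 - (-4)*5 = 4 - (-20) = 24
e23 coeff = (-4)*1 - (-4)*(-3) = -4 - 12 = -16
uv = 28 + 8*e12 + 24*e13 - 16*e23


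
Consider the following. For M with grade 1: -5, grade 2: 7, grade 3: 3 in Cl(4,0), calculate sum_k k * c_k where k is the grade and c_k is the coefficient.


Grade-weighted sum = sum of grade_k * coefficient_k
1*(-5) = -5
2*7 = 14
3*3 = 9
Total = -5 + 14 + 9 = 18


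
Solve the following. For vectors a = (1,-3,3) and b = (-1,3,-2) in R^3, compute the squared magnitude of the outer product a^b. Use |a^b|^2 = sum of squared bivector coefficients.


a wedge b = (a1*b2 - a2*b1)*e12 + (a1*b3 - a3*b1)*e13 + (a2*b3 - a3*b2)*e23
e12 coeff: 1*3 - (-3)*(-1) = 3 - 3 = 0
e13 coeff: 1*(-2) - 3*(-1) = -2 - (-3) = 1
e23 coeff: (-3)*(-2) - 3*3 = 6 - 9 = -3
|a wedge b|^2 = 0^2 + 1^2 + (-3)^2
= 0 + 1 + 9
= 10


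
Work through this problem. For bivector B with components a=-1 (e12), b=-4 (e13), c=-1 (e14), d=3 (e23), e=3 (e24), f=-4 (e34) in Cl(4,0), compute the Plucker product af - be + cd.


Plucker relation: af - be + cd
a*f = (-1)*(-4) = 4
b*e = (-4)*3 = -12
c*d = (-1)*3 = -3
af - be + cd = 4 - (-12) + (-3)
= 13


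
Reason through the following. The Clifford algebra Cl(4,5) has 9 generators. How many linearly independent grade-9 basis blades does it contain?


Number of grade-k basis blades in Cl(p,q) with n = p + q is C(n, k).
n = 4 + 5 = 9
C(9, 9) = 9! / (9! * 0!)
= 362880 / (362880 * 1)
= 1


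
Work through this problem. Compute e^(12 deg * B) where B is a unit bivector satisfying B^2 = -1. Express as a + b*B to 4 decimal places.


For a unit bivector B with B^2 = -1, the exponential series gives
e^(theta*B) = cos(theta) + sin(theta)*B (the GA analogue of Euler's formula).
theta = 12 degrees = 0.20944 rad
cos(12 deg) = 0.9781
sin(12 deg) = 0.2079
exp(theta*B) = 0.9781 + 0.2079*B


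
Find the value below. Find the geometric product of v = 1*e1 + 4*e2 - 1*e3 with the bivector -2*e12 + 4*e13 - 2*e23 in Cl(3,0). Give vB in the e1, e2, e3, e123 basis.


vB has grade-1 (vector) and grade-3 (trivector) parts: vB = (v _| B) + (v ^ B).
Vector part <vB>_1:
  e1: -v2*b12 - v3*b13 = -(4)*(-2) - (-1)*(4) = 12
  e2: v1*b12 - v3*b23 = (1)*(-2) - (-1)*(-2) = -4
  e3: v1*b13 + v2*b23 = (1)*(4) + (4)*(-2) = -4
Trivector part <vB>_3:
  e123: v1*b23 - v2*b13 + v3*b12 = (1)*(-2) - (4)*(4) + (-1)*(-2) = -16
vB = 12*e1 - 4*e2 - 4*e3 - 16*e123


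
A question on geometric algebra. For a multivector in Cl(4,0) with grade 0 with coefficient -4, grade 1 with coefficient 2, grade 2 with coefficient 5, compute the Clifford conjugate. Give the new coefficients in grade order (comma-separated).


Clifford conjugate sign for grade k: (-1)^(k(k+1)/2)
Grade 0: (-1)^(0*1/2) = (-1)^0 = 1, coeff -4 -> -4
Grade 1: (-1)^(1*2/2) = (-1)^1 = -1, coeff 2 -> -2
Grade 2: (-1)^(2*3/2) = (-1)^3 = -1, coeff 5 -> -5
Conjugated coefficients: -4, -2, -5


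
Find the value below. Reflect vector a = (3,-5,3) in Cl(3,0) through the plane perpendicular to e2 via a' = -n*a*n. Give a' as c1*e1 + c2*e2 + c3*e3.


Reflection formula: a' = -n*a*n, with n = e2 (unit vector, n^2 = 1).
For reflection through hyperplane perp to e2:
The component along e2 flips sign, others stay.
a = (3, -5, 3)
a' = (3, 5, 3)
a' = 3*e1 + 5*e2 + 3*e3


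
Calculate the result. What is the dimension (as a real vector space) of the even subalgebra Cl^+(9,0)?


Even subalgebra dimension = 2^(n-1)
n = 9 + 0 = 9
2^(9 - 1) = 2^8 = 256
Verification: sum of C(9,k) for even k = 1 + 36 + 126 + 84 + 9 = 256
Result = 256


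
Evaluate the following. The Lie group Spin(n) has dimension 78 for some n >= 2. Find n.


dim Spin(n) = dim so(n) = n(n-1)/2.
Solve n(n-1)/2 = 78, i.e. n^2 - n - 156 = 0.
Discriminant = 1 + 8*78 = 625
n = (1 + sqrt(625))/2 = (1 + 25)/2 = 13


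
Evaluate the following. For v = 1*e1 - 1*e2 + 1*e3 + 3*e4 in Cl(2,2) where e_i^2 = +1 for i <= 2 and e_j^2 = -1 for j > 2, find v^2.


v^2 = sum of c_i^2 * e_i^2
Positive signature terms (e_i^2 = +1): 1^2 + (-1)^2 = 2
Negative signature terms (e_j^2 = -1): 1^2 + 3^2 = 10
v^2 = 2 - 10 = -8


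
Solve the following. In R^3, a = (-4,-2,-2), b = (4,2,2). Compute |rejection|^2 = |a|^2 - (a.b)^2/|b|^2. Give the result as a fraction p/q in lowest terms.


|a|^2 = (-4)^2 + (-2)^2 + (-2)^2 = 24
|b|^2 = 4^2 + 2^2 + 2^2 = 24
a . b = (-4)*4 + (-2)*2 + (-2)*2 = -24
(a.b)^2 = (-24)^2 = 576
|rej|^2 = 24 - 576/24
= (576 - 576)/24
= 0/24
In lowest terms: 0/1


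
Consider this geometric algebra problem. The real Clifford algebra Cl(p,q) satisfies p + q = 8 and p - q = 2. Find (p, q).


We need p + q = 8 and p - q = 2.
Adding: 2p = 8 + 2 = 10, so p = 5.
Then q = 8 - 5 = 3.
(p, q) = (5, 3)


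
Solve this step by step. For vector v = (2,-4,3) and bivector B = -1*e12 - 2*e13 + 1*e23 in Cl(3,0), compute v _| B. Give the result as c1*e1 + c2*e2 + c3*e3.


Left contraction v _| B = <vB>_1 (grade-1 part of the geometric product vB).
Using e1_|e12 = e2, e2_|e12 = -e1, e1_|e13 = e3, e3_|e13 = -e1, e2_|e23 = e3, e3_|e23 = -e2:
e1 coeff: -v2*b12 - v3*b13 = -(-4)*(-1) - (3)*(-2) = 2
e2 coeff: v1*b12 - v3*b23 = (2)*(-1) - (3)*(1) = -5
e3 coeff: v1*b13 + v2*b23 = (2)*(-2) + (-4)*(1) = -8
v _| B = 2*e1 - 5*e2 - 8*e3


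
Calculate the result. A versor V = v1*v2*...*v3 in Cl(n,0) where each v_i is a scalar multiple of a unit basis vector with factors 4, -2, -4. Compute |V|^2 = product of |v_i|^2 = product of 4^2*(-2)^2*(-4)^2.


Each vector v_i has |v_i|^2 = s_i^2
Squared scales: 4^2 = 16, (-2)^2 = 4, (-4)^2 = 16
|V|^2 = 16 * 4 * 16
= 1024


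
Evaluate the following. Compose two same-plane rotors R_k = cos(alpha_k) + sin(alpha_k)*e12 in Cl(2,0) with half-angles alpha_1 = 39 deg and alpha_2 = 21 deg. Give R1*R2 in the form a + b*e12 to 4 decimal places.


Same-plane rotors commute and their half-angles add:
R1*R2 = cos(a1 + a2) + sin(a1 + a2)*e12.
a1 + a2 = 39 + 21 = 60 deg
cos(60 deg) = 0.5000
sin(60 deg) = 0.8660
R1*R2 = 0.5000 + 0.8660*e12


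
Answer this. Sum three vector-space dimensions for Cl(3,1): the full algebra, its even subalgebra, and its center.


n = 3 + 1 = 4
Total dim = 2^4 = 16
Even subalgebra dim = 2^3 = 8
n is even, so center dim = 1
Sum = 16 + 8 + 1 = 25


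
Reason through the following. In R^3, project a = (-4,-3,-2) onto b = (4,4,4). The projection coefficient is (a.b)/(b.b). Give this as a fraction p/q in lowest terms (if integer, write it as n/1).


Projection coefficient = (a . b) / (b . b)
a . b = (-4)*4 + (-3)*4 + (-2)*4
= -16 + (-12) + (-8) = -36
b . b = 4^2 + 4^2 + 4^2
= 16 + 16 + 16 = 48
Coefficient = -36/48
In lowest terms: -3/4


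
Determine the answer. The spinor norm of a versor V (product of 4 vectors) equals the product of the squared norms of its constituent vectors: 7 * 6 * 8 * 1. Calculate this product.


Spinor norm N(V) = |v1|^2 * |v2|^2 * ... * |v4|^2
= 7 * 6 * 8 * 1
Running product: 7, 42, 336, 336
N(V) = 336


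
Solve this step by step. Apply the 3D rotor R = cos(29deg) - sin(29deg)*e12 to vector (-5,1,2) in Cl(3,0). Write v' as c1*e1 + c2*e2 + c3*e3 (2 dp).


Rotor R = cos(29deg) - sin(29deg)*e12
Rotation angle theta = 2 * 29 = 58 degrees in the e12 plane (e1 -> e2).
The component perpendicular to the plane (e3) is invariant: v'_3 = v3 = 2.00
cos(58deg) = 0.5299, sin(58deg) = 0.8480
v'_1 = v1*cos(theta) - v2*sin(theta) = -5*0.5299 - 1*0.8480 = -3.50
v'_2 = v1*sin(theta) + v2*cos(theta) = -5*0.8480 + 1*0.5299 = -3.71
v' = -3.50*e1 - 3.71*e2 + 2.00*e3


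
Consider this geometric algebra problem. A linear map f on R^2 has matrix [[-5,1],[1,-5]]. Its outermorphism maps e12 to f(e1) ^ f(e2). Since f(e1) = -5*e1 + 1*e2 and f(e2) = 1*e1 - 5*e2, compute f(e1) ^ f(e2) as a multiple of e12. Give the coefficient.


The outermorphism of a linear map f sends e1^e2 to f(e1)^f(e2).
f(e1) = -5*e1 + 1*e2
f(e2) = 1*e1 - 5*e2
f(e1) ^ f(e2) = (-5*e1 + 1*e2) ^ (1*e1 - 5*e2)
= (-5)*(-5)*e12 + 1*1*e21
= (25 - 1)*e12
= 24*e12
Coefficient = 24


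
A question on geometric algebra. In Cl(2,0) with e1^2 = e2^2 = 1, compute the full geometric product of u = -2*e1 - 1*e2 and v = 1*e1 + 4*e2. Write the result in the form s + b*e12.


Expand: (-2*e1 - 1*e2)(1*e1 + 4*e2)
= (-2)*1*e1e1 + (-2)*4*e1e2 + (-1)*1*e2e1 + (-1)*4*e2e2
Using e1^2 = e2^2 = 1, e2e1 = -e1e2:
Scalar part s = (-2)*1 + (-1)*4 = -2 + (-4) = -6
Bivector part b = (-2)*4 - (-1)*1 = -8 - (-1) = -7
uv = -6 - 7*e12


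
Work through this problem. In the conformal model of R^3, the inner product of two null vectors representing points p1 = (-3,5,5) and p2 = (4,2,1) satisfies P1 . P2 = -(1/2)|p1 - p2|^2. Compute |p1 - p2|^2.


p1 - p2 = (-7, 3, 4)
|p1 - p2|^2 = (-7)^2 + 3^2 + 4^2
= 49 + 9 + 16
= 74


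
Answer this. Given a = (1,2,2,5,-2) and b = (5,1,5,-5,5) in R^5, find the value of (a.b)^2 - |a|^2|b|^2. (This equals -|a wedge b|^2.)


a . b = 1*5 + 2*1 + 2*5 + 5*(-5) + (-2)*5
= 5 + 2 + 10 + (-25) + (-10) = -18
|a|^2 = 1^2 + 2^2 + 2^2 + 5^2 + (-2)^2 = 38
|b|^2 = 5^2 + 1^2 + 5^2 + (-5)^2 + 5^2 = 101
(a.b)^2 = (-18)^2 = 324
|a|^2 * |b|^2 = 38 * 101 = 3838
Result = 324 - 3838 = -3514


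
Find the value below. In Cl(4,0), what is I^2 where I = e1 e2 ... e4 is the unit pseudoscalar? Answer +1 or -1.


The pseudoscalar I = e1...e_n (product of all n generators) of Cl(p,q) satisfies I^2 = (-1)^(q + n(n-1)/2).
p = 4, q = 0, n = p + q = 4
n(n-1)/2 = 4 * 3 / 2 = 6
Exponent = q + n(n-1)/2 = 0 + 6 = 6
I^2 = (-1)^6 = +1


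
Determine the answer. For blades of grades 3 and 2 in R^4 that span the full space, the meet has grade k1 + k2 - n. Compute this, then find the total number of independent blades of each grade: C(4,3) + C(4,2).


Meet grade = grade(A) + grade(B) - n
= 3 + 2 - 4 = 1
C(4,3) = 4
C(4,2) = 6
dim_A + dim_B = 4 + 6 = 10


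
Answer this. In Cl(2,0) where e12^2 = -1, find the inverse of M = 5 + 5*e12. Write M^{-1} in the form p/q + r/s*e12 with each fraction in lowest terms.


M = 5 + 5*e12, where e12^2 = -1.
Since M commutes with its reverse ~M = a - b*e12, M * ~M = a^2 - b^2*e12^2 = a^2 + b^2.
So M^{-1} = ~M / (a^2 + b^2) = (a - b*e12)/(a^2 + b^2).
a^2 + b^2 = 25 + 25 = 50
Scalar part = 5/50 = 1/10
Bivector coeff = -5/50 = -1/10
M^{-1} = 1/10 - 1/10*e12


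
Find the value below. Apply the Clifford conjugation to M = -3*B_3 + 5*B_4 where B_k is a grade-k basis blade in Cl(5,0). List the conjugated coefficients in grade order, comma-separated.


Clifford conjugate sign for grade k: (-1)^(k(k+1)/2)
Grade 3: (-1)^(3*4/2) = (-1)^6 = 1, coeff -3 -> -3
Grade 4: (-1)^(4*5/2) = (-1)^10 = 1, coeff 5 -> 5
Conjugated coefficients: -3, 5


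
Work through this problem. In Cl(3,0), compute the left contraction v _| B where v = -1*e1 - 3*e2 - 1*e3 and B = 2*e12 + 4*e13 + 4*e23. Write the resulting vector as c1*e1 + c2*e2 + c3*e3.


Left contraction v _| B = <vB>_1 (grade-1 part of the geometric product vB).
Using e1_|e12 = e2, e2_|e12 = -e1, e1_|e13 = e3, e3_|e13 = -e1, e2_|e23 = e3, e3_|e23 = -e2:
e1 coeff: -v2*b12 - v3*b13 = -(-3)*(2) - (-1)*(4) = 10
e2 coeff: v1*b12 - v3*b23 = (-1)*(2) - (-1)*(4) = 2
e3 coeff: v1*b13 + v2*b23 = (-1)*(4) + (-3)*(4) = -16
v _| B = 10*e1 + 2*e2 - 16*e3


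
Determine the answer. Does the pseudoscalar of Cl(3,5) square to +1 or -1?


The pseudoscalar I = e1...e_n (product of all n generators) of Cl(p,q) satisfies I^2 = (-1)^(q + n(n-1)/2).
p = 3, q = 5, n = p + q = 8
n(n-1)/2 = 8 * 7 / 2 = 28
Exponent = q + n(n-1)/2 = 5 + 28 = 33
I^2 = (-1)^33 = -1


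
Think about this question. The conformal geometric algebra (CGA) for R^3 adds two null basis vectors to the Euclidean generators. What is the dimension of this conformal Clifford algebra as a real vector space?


The conformal model of R^3 uses Cl(4,1): the 3 Euclidean generators plus two extra orthogonal generators e+ (e+^2 = +1) and e- (e-^2 = -1), from which the null vectors e0, einf are built.
Number of generators m = 3 + 2 = 5.
dim Cl(p,q) = 2^m = 2^5 = 32


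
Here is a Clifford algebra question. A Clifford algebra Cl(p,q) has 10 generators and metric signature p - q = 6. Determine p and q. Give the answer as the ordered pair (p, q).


We need p + q = 10 and p - q = 6.
Adding: 2p = 10 + 6 = 16, so p = 8.
Then q = 10 - 8 = 2.
(p, q) = (8, 2)


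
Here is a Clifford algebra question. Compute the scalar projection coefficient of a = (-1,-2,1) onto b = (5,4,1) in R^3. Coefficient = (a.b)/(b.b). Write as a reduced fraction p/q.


Projection coefficient = (a . b) / (b . b)
a . b = (-1)*5 + (-2)*4 + 1*1
= -5 + (-8) + 1 = -12
b . b = 5^2 + 4^2 + 1^2
= 25 + 16 + 1 = 42
Coefficient = -12/42
In lowest terms: -2/7


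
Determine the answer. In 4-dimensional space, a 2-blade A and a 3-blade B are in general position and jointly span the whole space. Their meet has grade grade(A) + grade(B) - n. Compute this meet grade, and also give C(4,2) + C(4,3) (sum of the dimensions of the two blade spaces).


Meet grade = grade(A) + grade(B) - n
= 2 + 3 - 4 = 1
C(4,2) = 6
C(4,3) = 4
dim_A + dim_B = 6 + 4 = 10


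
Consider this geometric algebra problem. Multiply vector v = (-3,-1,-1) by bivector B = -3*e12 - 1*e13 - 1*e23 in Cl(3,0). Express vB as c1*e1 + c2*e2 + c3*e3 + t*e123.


vB has grade-1 (vector) and grade-3 (trivector) parts: vB = (v _| B) + (v ^ B).
Vector part <vB>_1:
  e1: -v2*b12 - v3*b13 = -(-1)*(-3) - (-1)*(-1) = -4
  e2: v1*b12 - v3*b23 = (-3)*(-3) - (-1)*(-1) = 8
  e3: v1*b13 + v2*b23 = (-3)*(-1) + (-1)*(-1) = 4
Trivector part <vB>_3:
  e123: v1*b23 - v2*b13 + v3*b12 = (-3)*(-1) - (-1)*(-1) + (-1)*(-3) = 5
vB = -4*e1 + 8*e2 + 4*e3 + 5*e123


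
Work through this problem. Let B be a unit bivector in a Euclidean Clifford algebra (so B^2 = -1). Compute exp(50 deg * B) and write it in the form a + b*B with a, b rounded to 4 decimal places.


For a unit bivector B with B^2 = -1, the exponential series gives
e^(theta*B) = cos(theta) + sin(theta)*B (the GA analogue of Euler's formula).
theta = 50 degrees = 0.872665 rad
cos(50 deg) = 0.6428
sin(50 deg) = 0.7660
exp(theta*B) = 0.6428 + 0.7660*B


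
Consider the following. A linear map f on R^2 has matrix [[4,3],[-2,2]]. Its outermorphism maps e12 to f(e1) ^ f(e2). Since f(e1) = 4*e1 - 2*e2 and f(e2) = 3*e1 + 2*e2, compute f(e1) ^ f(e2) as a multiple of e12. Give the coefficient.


The outermorphism of a linear map f sends e1^e2 to f(e1)^f(e2).
f(e1) = 4*e1 - 2*e2
f(e2) = 3*e1 + 2*e2
f(e1) ^ f(e2) = (4*e1 - 2*e2) ^ (3*e1 + 2*e2)
= 4*2*e12 + (-2)*3*e21
= (8 - (-6))*e12
= 14*e12
Coefficient = 14


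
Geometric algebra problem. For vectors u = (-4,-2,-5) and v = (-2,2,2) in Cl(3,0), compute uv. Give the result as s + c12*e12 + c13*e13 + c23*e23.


In Cl(3,0): e_i^2 = 1, e_ie_j = -e_je_i for i != j.
Scalar part = u . v = (-4)*(-2) + (-2)*2 + (-5)*2
= 8 + (-4) + (-10) = -6
e12 coeff = (-4)*2 - (-2)*(-2) = -8 - 4 = -12
e13 coeff = (-4)*2 - (-5)*(-2) = -8 - 10 = -18
e23 coeff = (-2)*2 - (-5)*2 = -4 - (-10) = 6
uv = -6 - 12*e12 - 18*e13 + 6*e23


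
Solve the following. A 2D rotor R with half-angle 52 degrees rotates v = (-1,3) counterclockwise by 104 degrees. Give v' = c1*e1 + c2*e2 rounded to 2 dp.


Rotor R = cos(52deg) - sin(52deg)*e12
Rotation angle theta = 2 * 52 = 104 degrees
v' = R*v*~R rotates v by theta.
cos(104deg) = -0.2419, sin(104deg) = 0.9703
v'_1 = -1*cos(104deg) - 3*sin(104deg)
= -1*(-0.2419) - 3*0.9703
= -2.67
v'_2 = -1*sin(104deg) + 3*cos(104deg)
= -1*0.9703 + 3*(-0.2419)
= -1.70
v' = -2.67*e1 - 1.70*e2


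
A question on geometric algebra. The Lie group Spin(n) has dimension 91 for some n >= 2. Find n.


dim Spin(n) = dim so(n) = n(n-1)/2.
Solve n(n-1)/2 = 91, i.e. n^2 - n - 182 = 0.
Discriminant = 1 + 8*91 = 729
n = (1 + sqrt(729))/2 = (1 + 27)/2 = 14


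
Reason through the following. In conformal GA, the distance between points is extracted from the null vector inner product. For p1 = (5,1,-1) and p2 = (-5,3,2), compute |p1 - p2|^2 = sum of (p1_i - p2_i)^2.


p1 - p2 = (10, -2, -3)
|p1 - p2|^2 = 10^2 + (-2)^2 + (-3)^2
= 100 + 4 + 9
= 113


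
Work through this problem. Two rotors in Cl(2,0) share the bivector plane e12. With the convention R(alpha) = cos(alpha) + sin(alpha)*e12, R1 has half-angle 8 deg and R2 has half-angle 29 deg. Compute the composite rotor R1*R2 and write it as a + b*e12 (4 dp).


Same-plane rotors commute and their half-angles add:
R1*R2 = cos(a1 + a2) + sin(a1 + a2)*e12.
a1 + a2 = 8 + 29 = 37 deg
cos(37 deg) = 0.7986
sin(37 deg) = 0.6018
R1*R2 = 0.7986 + 0.6018*e12


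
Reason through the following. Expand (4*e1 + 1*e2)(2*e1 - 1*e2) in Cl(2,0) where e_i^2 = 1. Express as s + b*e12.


Expand: (4*e1 + 1*e2)(2*e1 - 1*e2)
= 4*2*e1e1 + 4*(-1)*e1e2 + 1*2*e2e1 + 1*(-1)*e2e2
Using e1^2 = e2^2 = 1, e2e1 = -e1e2:
Scalar part s = 4*2 + 1*(-1) = 8 + (-1) = 7
Bivector part b = 4*(-1) - 1*2 = -4 - 2 = -6
uv = 7 - 6*e12


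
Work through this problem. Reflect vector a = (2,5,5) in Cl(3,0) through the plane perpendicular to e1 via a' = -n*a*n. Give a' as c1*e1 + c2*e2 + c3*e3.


Reflection formula: a' = -n*a*n, with n = e1 (unit vector, n^2 = 1).
For reflection through hyperplane perp to e1:
The component along e1 flips sign, others stay.
a = (2, 5, 5)
a' = (-2, 5, 5)
a' = -2*e1 + 5*e2 + 5*e3


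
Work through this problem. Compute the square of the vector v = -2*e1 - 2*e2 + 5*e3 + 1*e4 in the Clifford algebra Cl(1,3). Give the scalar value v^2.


v^2 = sum of c_i^2 * e_i^2
Positive signature terms (e_i^2 = +1): (-2)^2 = 4
Negative signature terms (e_j^2 = -1): (-2)^2 + 5^2 + 1^2 = 30
v^2 = 4 - 30 = -26


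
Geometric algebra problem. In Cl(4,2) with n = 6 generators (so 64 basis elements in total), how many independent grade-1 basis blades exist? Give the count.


Number of grade-k basis blades in Cl(p,q) with n = p + q is C(n, k).
n = 4 + 2 = 6
C(6, 1) = 6! / (1! * 5!)
= 720 / (1 * 120)
= 6


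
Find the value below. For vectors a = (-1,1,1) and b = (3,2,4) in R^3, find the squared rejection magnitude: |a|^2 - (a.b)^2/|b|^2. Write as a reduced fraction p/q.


|a|^2 = (-1)^2 + 1^2 + 1^2 = 3
|b|^2 = 3^2 + 2^2 + 4^2 = 29
a . b = (-1)*3 + 1*2 + 1*4 = 3
(a.b)^2 = 3^2 = 9
|rej|^2 = 3 - 9/29
= (87 - 9)/29
= 78/29
In lowest terms: 78/29


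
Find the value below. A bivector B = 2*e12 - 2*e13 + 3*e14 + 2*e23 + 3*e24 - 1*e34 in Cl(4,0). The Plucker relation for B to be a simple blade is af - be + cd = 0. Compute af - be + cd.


Plucker relation: af - be + cd
a*f = 2*(-1) = -2
b*e = (-2)*3 = -6
c*d = 3*2 = 6
af - be + cd = -2 - (-6) + 6
= 10


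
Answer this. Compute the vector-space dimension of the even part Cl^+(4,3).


Even subalgebra dimension = 2^(n-1)
n = 4 + 3 = 7
2^(7 - 1) = 2^6 = 64
Verification: sum of C(7,k) for even k = 1 + 21 + 35 + 7 = 64
Result = 64


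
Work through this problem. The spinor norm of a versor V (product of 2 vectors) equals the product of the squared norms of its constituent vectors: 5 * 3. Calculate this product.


Spinor norm N(V) = |v1|^2 * |v2|^2 * ... * |v2|^2
= 5 * 3
Running product: 5, 15
N(V) = 15


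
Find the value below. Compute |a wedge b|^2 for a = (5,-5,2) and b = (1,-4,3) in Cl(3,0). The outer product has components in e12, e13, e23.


a wedge b = (a1*b2 - a2*b1)*e12 + (a1*b3 - a3*b1)*e13 + (a2*b3 - a3*b2)*e23
e12 coeff: 5*(-4) - (-5)*1 = -20 - (-5) = -15
e13 coeff: 5*3 - 2*1 = 15 - 2 = 13
e23 coeff: (-5)*3 - 2*(-4) = -15 - (-8) = -7
|a wedge b|^2 = (-15)^2 + 13^2 + (-7)^2
= 225 + 169 + 49
= 443


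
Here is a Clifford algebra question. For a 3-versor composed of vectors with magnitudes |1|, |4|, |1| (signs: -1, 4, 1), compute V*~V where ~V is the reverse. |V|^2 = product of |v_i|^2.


Each vector v_i has |v_i|^2 = s_i^2
Squared scales: (-1)^2 = 1, 4^2 = 16, 1^2 = 1
|V|^2 = 1 * 16 * 1
= 16


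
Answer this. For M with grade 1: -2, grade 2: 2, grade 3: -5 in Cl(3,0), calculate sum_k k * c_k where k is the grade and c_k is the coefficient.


Grade-weighted sum = sum of grade_k * coefficient_k
1*(-2) = -2
2*2 = 4
3*(-5) = -15
Total = -2 + 4 + (-15) = -13


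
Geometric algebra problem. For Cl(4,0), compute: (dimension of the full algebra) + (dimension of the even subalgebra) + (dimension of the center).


n = 4 + 0 = 4
Total dim = 2^4 = 16
Even subalgebra dim = 2^3 = 8
n is even, so center dim = 1
Sum = 16 + 8 + 1 = 25


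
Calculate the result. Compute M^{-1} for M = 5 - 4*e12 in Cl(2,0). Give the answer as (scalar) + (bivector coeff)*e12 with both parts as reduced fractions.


M = 5 - 4*e12, where e12^2 = -1.
Since M commutes with its reverse ~M = a - b*e12, M * ~M = a^2 - b^2*e12^2 = a^2 + b^2.
So M^{-1} = ~M / (a^2 + b^2) = (a - b*e12)/(a^2 + b^2).
a^2 + b^2 = 25 + 16 = 41
Scalar part = 5/41 = 5/41
Bivector coeff = 4/41 = 4/41
M^{-1} = 5/41 + 4/41*e12
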